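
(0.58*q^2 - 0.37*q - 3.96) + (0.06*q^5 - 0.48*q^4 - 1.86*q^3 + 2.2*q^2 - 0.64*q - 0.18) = 0.06*q^5 - 0.48*q^4 - 1.86*q^3 + 2.78*q^2 - 1.01*q - 4.14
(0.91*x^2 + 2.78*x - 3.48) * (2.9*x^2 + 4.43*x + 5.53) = 2.639*x^4 + 12.0933*x^3 + 7.2557*x^2 - 0.0429999999999993*x - 19.2444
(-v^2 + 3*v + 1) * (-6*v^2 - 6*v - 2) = 6*v^4 - 12*v^3 - 22*v^2 - 12*v - 2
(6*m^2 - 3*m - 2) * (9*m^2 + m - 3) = 54*m^4 - 21*m^3 - 39*m^2 + 7*m + 6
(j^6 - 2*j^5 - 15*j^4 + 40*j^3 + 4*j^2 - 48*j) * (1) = j^6 - 2*j^5 - 15*j^4 + 40*j^3 + 4*j^2 - 48*j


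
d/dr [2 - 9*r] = -9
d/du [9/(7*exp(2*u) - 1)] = -126*exp(2*u)/(7*exp(2*u) - 1)^2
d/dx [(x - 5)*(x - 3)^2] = (x - 3)*(3*x - 13)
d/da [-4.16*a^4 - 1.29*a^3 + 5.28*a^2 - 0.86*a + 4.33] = -16.64*a^3 - 3.87*a^2 + 10.56*a - 0.86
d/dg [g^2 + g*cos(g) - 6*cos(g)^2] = -g*sin(g) + 2*g + 6*sin(2*g) + cos(g)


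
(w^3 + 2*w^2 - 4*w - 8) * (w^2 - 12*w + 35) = w^5 - 10*w^4 + 7*w^3 + 110*w^2 - 44*w - 280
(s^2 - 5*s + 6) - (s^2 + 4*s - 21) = 27 - 9*s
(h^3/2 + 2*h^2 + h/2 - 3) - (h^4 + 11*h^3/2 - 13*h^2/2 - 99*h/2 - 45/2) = -h^4 - 5*h^3 + 17*h^2/2 + 50*h + 39/2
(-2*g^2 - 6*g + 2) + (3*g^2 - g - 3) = g^2 - 7*g - 1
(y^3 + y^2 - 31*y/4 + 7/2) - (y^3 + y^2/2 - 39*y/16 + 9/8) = y^2/2 - 85*y/16 + 19/8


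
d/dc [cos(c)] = -sin(c)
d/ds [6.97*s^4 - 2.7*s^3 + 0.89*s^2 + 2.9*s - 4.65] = 27.88*s^3 - 8.1*s^2 + 1.78*s + 2.9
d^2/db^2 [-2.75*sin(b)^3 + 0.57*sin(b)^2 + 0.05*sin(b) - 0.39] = 2.0125*sin(b) - 6.1875*sin(3*b) + 1.14*cos(2*b)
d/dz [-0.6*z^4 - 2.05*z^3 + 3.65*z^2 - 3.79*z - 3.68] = -2.4*z^3 - 6.15*z^2 + 7.3*z - 3.79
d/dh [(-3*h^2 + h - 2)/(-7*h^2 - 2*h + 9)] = (13*h^2 - 82*h + 5)/(49*h^4 + 28*h^3 - 122*h^2 - 36*h + 81)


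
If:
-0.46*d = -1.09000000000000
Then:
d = 2.37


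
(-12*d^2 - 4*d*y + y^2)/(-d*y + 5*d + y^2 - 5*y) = (12*d^2 + 4*d*y - y^2)/(d*y - 5*d - y^2 + 5*y)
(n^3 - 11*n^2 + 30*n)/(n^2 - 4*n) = (n^2 - 11*n + 30)/(n - 4)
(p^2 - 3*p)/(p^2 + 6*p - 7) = p*(p - 3)/(p^2 + 6*p - 7)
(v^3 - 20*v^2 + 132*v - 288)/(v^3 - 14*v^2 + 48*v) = (v - 6)/v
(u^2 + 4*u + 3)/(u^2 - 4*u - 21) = (u + 1)/(u - 7)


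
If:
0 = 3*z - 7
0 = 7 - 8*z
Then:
No Solution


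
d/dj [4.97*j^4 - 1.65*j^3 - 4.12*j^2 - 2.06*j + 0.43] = 19.88*j^3 - 4.95*j^2 - 8.24*j - 2.06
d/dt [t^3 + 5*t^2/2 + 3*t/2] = 3*t^2 + 5*t + 3/2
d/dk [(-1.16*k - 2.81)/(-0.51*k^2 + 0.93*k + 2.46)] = (0.5916*k^2 - 1.0788*k - (1.02*k - 0.93)*(1.16*k + 2.81) - 2.8536)/(-0.51*k^2 + 0.93*k + 2.46)^2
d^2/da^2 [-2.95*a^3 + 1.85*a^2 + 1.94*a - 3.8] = 3.7 - 17.7*a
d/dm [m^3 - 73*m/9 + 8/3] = 3*m^2 - 73/9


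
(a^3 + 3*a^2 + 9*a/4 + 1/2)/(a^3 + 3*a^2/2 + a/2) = (a^2 + 5*a/2 + 1)/(a*(a + 1))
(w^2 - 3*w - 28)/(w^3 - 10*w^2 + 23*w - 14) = (w + 4)/(w^2 - 3*w + 2)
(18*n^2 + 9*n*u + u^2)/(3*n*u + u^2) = (6*n + u)/u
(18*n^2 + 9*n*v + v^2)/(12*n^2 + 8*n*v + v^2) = (3*n + v)/(2*n + v)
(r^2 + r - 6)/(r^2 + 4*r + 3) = (r - 2)/(r + 1)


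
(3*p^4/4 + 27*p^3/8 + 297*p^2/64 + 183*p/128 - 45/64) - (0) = 3*p^4/4 + 27*p^3/8 + 297*p^2/64 + 183*p/128 - 45/64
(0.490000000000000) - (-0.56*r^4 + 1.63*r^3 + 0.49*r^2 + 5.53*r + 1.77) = 0.56*r^4 - 1.63*r^3 - 0.49*r^2 - 5.53*r - 1.28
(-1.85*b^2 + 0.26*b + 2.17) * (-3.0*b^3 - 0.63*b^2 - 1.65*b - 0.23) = 5.55*b^5 + 0.3855*b^4 - 3.6213*b^3 - 1.3706*b^2 - 3.6403*b - 0.4991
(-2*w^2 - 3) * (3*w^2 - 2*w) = -6*w^4 + 4*w^3 - 9*w^2 + 6*w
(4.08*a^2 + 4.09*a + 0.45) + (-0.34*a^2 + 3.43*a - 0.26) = 3.74*a^2 + 7.52*a + 0.19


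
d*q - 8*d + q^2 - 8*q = (d + q)*(q - 8)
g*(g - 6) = g^2 - 6*g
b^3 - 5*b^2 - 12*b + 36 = (b - 6)*(b - 2)*(b + 3)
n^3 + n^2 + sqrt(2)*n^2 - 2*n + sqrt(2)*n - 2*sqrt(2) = (n - 1)*(n + 2)*(n + sqrt(2))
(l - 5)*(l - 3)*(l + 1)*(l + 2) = l^4 - 5*l^3 - 7*l^2 + 29*l + 30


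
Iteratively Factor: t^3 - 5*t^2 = (t)*(t^2 - 5*t) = t*(t - 5)*(t)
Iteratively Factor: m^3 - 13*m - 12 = (m - 4)*(m^2 + 4*m + 3) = (m - 4)*(m + 3)*(m + 1)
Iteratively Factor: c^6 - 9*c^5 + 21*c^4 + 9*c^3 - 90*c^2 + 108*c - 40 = (c - 1)*(c^5 - 8*c^4 + 13*c^3 + 22*c^2 - 68*c + 40) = (c - 2)*(c - 1)*(c^4 - 6*c^3 + c^2 + 24*c - 20) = (c - 5)*(c - 2)*(c - 1)*(c^3 - c^2 - 4*c + 4) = (c - 5)*(c - 2)^2*(c - 1)*(c^2 + c - 2) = (c - 5)*(c - 2)^2*(c - 1)*(c + 2)*(c - 1)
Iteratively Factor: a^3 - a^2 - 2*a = (a - 2)*(a^2 + a) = a*(a - 2)*(a + 1)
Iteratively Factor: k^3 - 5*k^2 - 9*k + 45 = (k - 5)*(k^2 - 9) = (k - 5)*(k - 3)*(k + 3)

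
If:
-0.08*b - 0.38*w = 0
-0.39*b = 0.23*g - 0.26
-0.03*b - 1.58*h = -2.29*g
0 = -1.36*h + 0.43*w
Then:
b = 0.68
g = -0.02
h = -0.05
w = -0.14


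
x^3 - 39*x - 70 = (x - 7)*(x + 2)*(x + 5)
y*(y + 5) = y^2 + 5*y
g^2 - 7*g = g*(g - 7)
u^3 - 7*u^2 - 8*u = u*(u - 8)*(u + 1)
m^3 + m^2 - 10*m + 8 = (m - 2)*(m - 1)*(m + 4)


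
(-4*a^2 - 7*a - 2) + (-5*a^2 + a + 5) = -9*a^2 - 6*a + 3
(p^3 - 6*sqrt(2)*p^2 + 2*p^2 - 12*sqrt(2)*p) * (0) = 0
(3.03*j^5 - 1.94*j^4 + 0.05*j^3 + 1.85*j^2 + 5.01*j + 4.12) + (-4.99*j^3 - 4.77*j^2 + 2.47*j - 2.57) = 3.03*j^5 - 1.94*j^4 - 4.94*j^3 - 2.92*j^2 + 7.48*j + 1.55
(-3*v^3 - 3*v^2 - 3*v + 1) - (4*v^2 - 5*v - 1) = -3*v^3 - 7*v^2 + 2*v + 2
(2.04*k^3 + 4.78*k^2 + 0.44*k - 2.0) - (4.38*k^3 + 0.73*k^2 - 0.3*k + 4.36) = -2.34*k^3 + 4.05*k^2 + 0.74*k - 6.36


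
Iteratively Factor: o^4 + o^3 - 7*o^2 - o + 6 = (o - 2)*(o^3 + 3*o^2 - o - 3) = (o - 2)*(o + 1)*(o^2 + 2*o - 3) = (o - 2)*(o + 1)*(o + 3)*(o - 1)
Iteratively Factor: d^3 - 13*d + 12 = (d + 4)*(d^2 - 4*d + 3) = (d - 1)*(d + 4)*(d - 3)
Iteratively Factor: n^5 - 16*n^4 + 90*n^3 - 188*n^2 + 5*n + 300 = (n - 4)*(n^4 - 12*n^3 + 42*n^2 - 20*n - 75) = (n - 5)*(n - 4)*(n^3 - 7*n^2 + 7*n + 15) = (n - 5)*(n - 4)*(n + 1)*(n^2 - 8*n + 15) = (n - 5)*(n - 4)*(n - 3)*(n + 1)*(n - 5)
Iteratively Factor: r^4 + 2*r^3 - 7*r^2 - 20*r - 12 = (r + 2)*(r^3 - 7*r - 6) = (r - 3)*(r + 2)*(r^2 + 3*r + 2) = (r - 3)*(r + 1)*(r + 2)*(r + 2)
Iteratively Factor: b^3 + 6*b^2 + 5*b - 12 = (b + 4)*(b^2 + 2*b - 3) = (b - 1)*(b + 4)*(b + 3)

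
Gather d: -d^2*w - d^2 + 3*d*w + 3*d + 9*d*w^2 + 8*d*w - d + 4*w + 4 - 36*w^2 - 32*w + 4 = d^2*(-w - 1) + d*(9*w^2 + 11*w + 2) - 36*w^2 - 28*w + 8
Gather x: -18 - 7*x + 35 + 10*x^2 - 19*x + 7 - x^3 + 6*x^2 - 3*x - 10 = -x^3 + 16*x^2 - 29*x + 14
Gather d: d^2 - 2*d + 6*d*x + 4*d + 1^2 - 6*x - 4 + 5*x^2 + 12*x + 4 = d^2 + d*(6*x + 2) + 5*x^2 + 6*x + 1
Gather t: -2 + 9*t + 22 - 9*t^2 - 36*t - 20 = -9*t^2 - 27*t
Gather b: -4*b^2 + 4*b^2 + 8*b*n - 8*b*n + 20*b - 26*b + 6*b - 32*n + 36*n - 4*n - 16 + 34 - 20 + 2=0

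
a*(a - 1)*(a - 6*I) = a^3 - a^2 - 6*I*a^2 + 6*I*a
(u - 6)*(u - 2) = u^2 - 8*u + 12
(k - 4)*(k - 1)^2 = k^3 - 6*k^2 + 9*k - 4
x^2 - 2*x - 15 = (x - 5)*(x + 3)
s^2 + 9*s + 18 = (s + 3)*(s + 6)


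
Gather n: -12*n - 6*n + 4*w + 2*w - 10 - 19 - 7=-18*n + 6*w - 36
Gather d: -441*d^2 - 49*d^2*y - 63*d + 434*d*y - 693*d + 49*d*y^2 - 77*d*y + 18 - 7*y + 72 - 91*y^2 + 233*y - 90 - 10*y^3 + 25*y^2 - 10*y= d^2*(-49*y - 441) + d*(49*y^2 + 357*y - 756) - 10*y^3 - 66*y^2 + 216*y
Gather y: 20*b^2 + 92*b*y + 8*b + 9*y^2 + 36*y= 20*b^2 + 8*b + 9*y^2 + y*(92*b + 36)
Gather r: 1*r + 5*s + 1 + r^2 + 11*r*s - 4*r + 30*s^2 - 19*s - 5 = r^2 + r*(11*s - 3) + 30*s^2 - 14*s - 4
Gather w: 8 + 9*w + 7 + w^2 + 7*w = w^2 + 16*w + 15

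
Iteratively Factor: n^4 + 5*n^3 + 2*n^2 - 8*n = (n + 4)*(n^3 + n^2 - 2*n) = (n + 2)*(n + 4)*(n^2 - n) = n*(n + 2)*(n + 4)*(n - 1)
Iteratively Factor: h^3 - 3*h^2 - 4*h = (h - 4)*(h^2 + h) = (h - 4)*(h + 1)*(h)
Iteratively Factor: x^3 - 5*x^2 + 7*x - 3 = (x - 1)*(x^2 - 4*x + 3) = (x - 1)^2*(x - 3)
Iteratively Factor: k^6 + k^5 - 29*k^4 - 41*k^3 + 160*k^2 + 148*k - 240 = (k - 1)*(k^5 + 2*k^4 - 27*k^3 - 68*k^2 + 92*k + 240) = (k - 5)*(k - 1)*(k^4 + 7*k^3 + 8*k^2 - 28*k - 48) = (k - 5)*(k - 1)*(k + 3)*(k^3 + 4*k^2 - 4*k - 16) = (k - 5)*(k - 1)*(k + 2)*(k + 3)*(k^2 + 2*k - 8) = (k - 5)*(k - 2)*(k - 1)*(k + 2)*(k + 3)*(k + 4)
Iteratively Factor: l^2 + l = (l + 1)*(l)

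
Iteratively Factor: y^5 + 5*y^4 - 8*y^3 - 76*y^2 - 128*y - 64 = (y + 4)*(y^4 + y^3 - 12*y^2 - 28*y - 16) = (y + 2)*(y + 4)*(y^3 - y^2 - 10*y - 8) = (y - 4)*(y + 2)*(y + 4)*(y^2 + 3*y + 2) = (y - 4)*(y + 2)^2*(y + 4)*(y + 1)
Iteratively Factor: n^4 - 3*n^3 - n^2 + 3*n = (n)*(n^3 - 3*n^2 - n + 3) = n*(n - 3)*(n^2 - 1) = n*(n - 3)*(n - 1)*(n + 1)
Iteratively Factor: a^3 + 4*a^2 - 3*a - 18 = (a + 3)*(a^2 + a - 6) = (a - 2)*(a + 3)*(a + 3)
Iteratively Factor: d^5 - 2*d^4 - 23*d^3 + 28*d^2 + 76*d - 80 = (d - 1)*(d^4 - d^3 - 24*d^2 + 4*d + 80) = (d - 1)*(d + 4)*(d^3 - 5*d^2 - 4*d + 20) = (d - 2)*(d - 1)*(d + 4)*(d^2 - 3*d - 10) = (d - 2)*(d - 1)*(d + 2)*(d + 4)*(d - 5)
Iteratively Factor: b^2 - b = (b - 1)*(b)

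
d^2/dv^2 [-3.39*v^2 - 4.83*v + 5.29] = -6.78000000000000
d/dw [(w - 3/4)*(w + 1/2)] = 2*w - 1/4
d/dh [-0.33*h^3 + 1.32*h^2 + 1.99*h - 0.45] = -0.99*h^2 + 2.64*h + 1.99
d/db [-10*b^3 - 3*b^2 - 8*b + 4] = -30*b^2 - 6*b - 8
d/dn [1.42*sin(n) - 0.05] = 1.42*cos(n)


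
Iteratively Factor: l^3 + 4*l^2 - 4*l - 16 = (l - 2)*(l^2 + 6*l + 8) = (l - 2)*(l + 4)*(l + 2)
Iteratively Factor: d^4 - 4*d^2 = (d - 2)*(d^3 + 2*d^2) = d*(d - 2)*(d^2 + 2*d) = d^2*(d - 2)*(d + 2)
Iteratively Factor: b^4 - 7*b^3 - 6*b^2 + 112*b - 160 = (b - 4)*(b^3 - 3*b^2 - 18*b + 40) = (b - 5)*(b - 4)*(b^2 + 2*b - 8) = (b - 5)*(b - 4)*(b + 4)*(b - 2)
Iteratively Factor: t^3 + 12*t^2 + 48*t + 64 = (t + 4)*(t^2 + 8*t + 16) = (t + 4)^2*(t + 4)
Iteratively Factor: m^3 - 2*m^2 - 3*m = (m - 3)*(m^2 + m) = m*(m - 3)*(m + 1)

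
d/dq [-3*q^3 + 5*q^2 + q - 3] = -9*q^2 + 10*q + 1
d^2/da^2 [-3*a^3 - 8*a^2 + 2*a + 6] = -18*a - 16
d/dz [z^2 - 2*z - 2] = 2*z - 2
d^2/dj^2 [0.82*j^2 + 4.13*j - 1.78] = 1.64000000000000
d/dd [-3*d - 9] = -3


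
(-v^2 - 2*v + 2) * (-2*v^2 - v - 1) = 2*v^4 + 5*v^3 - v^2 - 2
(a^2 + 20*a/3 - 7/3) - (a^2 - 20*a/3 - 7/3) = 40*a/3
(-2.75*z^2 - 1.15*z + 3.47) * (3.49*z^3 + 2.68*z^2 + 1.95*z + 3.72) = -9.5975*z^5 - 11.3835*z^4 + 3.6658*z^3 - 3.1729*z^2 + 2.4885*z + 12.9084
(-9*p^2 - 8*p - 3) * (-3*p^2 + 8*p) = 27*p^4 - 48*p^3 - 55*p^2 - 24*p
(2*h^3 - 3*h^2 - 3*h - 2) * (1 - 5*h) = -10*h^4 + 17*h^3 + 12*h^2 + 7*h - 2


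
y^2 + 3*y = y*(y + 3)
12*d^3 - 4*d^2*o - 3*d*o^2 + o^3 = (-3*d + o)*(-2*d + o)*(2*d + o)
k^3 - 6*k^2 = k^2*(k - 6)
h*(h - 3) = h^2 - 3*h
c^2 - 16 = (c - 4)*(c + 4)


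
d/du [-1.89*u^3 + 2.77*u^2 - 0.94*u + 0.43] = -5.67*u^2 + 5.54*u - 0.94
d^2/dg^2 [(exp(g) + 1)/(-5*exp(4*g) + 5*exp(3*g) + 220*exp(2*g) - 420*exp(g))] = (-9*exp(7*g) - 5*exp(6*g) + 107*exp(5*g) + 1143*exp(4*g) - 2672*exp(3*g) - 11272*exp(2*g) + 11088*exp(g) - 7056)*exp(-g)/(5*(exp(9*g) - 3*exp(8*g) - 129*exp(7*g) + 515*exp(6*g) + 5172*exp(5*g) - 27732*exp(4*g) - 41840*exp(3*g) + 466704*exp(2*g) - 931392*exp(g) + 592704))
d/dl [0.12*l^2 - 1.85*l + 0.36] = 0.24*l - 1.85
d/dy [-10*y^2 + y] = 1 - 20*y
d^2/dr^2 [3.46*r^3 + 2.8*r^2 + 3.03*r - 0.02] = 20.76*r + 5.6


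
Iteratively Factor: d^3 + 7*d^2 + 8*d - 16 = (d + 4)*(d^2 + 3*d - 4) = (d - 1)*(d + 4)*(d + 4)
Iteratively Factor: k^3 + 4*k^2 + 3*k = (k + 1)*(k^2 + 3*k) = k*(k + 1)*(k + 3)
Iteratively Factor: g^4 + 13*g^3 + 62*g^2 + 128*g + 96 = (g + 3)*(g^3 + 10*g^2 + 32*g + 32) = (g + 2)*(g + 3)*(g^2 + 8*g + 16) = (g + 2)*(g + 3)*(g + 4)*(g + 4)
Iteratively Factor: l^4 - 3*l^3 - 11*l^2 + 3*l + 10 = (l + 2)*(l^3 - 5*l^2 - l + 5) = (l + 1)*(l + 2)*(l^2 - 6*l + 5) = (l - 5)*(l + 1)*(l + 2)*(l - 1)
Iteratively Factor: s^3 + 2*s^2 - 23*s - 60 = (s + 3)*(s^2 - s - 20) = (s - 5)*(s + 3)*(s + 4)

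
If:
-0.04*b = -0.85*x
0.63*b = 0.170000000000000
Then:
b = 0.27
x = 0.01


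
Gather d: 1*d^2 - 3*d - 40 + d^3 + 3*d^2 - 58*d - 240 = d^3 + 4*d^2 - 61*d - 280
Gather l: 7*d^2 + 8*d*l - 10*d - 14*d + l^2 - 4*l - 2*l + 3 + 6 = 7*d^2 - 24*d + l^2 + l*(8*d - 6) + 9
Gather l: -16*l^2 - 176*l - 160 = -16*l^2 - 176*l - 160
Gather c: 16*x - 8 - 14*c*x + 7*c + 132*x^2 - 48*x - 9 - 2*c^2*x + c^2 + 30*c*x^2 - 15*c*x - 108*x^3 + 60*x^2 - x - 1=c^2*(1 - 2*x) + c*(30*x^2 - 29*x + 7) - 108*x^3 + 192*x^2 - 33*x - 18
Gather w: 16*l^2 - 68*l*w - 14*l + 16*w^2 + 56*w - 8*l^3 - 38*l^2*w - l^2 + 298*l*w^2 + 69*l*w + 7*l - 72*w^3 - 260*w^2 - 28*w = -8*l^3 + 15*l^2 - 7*l - 72*w^3 + w^2*(298*l - 244) + w*(-38*l^2 + l + 28)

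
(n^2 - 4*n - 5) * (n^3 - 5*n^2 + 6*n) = n^5 - 9*n^4 + 21*n^3 + n^2 - 30*n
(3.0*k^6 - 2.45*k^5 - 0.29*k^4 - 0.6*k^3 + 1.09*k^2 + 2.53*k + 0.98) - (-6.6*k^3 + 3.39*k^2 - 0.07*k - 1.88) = 3.0*k^6 - 2.45*k^5 - 0.29*k^4 + 6.0*k^3 - 2.3*k^2 + 2.6*k + 2.86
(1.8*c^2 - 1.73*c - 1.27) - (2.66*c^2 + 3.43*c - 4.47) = -0.86*c^2 - 5.16*c + 3.2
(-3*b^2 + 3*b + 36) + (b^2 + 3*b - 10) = -2*b^2 + 6*b + 26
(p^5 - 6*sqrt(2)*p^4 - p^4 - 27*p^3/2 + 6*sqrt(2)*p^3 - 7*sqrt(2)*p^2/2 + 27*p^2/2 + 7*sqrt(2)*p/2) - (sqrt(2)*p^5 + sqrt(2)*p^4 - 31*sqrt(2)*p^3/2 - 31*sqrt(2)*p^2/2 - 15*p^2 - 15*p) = -sqrt(2)*p^5 + p^5 - 7*sqrt(2)*p^4 - p^4 - 27*p^3/2 + 43*sqrt(2)*p^3/2 + 12*sqrt(2)*p^2 + 57*p^2/2 + 7*sqrt(2)*p/2 + 15*p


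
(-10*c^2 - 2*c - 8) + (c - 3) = -10*c^2 - c - 11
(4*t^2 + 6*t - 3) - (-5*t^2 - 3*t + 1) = 9*t^2 + 9*t - 4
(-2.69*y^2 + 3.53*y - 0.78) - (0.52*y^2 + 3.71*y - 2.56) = -3.21*y^2 - 0.18*y + 1.78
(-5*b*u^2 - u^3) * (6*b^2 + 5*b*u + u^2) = -30*b^3*u^2 - 31*b^2*u^3 - 10*b*u^4 - u^5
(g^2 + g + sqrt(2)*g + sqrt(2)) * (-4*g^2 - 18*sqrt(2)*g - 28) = -4*g^4 - 22*sqrt(2)*g^3 - 4*g^3 - 64*g^2 - 22*sqrt(2)*g^2 - 64*g - 28*sqrt(2)*g - 28*sqrt(2)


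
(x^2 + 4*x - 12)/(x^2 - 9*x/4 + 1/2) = 4*(x + 6)/(4*x - 1)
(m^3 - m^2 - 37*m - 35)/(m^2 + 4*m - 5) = (m^2 - 6*m - 7)/(m - 1)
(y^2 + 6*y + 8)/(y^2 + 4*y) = (y + 2)/y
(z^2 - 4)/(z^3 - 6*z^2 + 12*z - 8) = (z + 2)/(z^2 - 4*z + 4)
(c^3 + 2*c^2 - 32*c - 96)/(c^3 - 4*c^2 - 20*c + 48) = (c + 4)/(c - 2)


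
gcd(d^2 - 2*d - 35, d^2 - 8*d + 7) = d - 7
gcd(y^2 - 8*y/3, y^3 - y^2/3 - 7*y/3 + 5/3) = 1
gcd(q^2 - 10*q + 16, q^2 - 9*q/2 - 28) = q - 8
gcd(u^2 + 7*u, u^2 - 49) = u + 7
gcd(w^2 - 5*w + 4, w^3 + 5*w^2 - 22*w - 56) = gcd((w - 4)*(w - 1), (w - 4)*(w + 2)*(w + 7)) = w - 4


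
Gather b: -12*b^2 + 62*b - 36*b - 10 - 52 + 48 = -12*b^2 + 26*b - 14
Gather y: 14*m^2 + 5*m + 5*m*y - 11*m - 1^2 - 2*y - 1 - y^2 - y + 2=14*m^2 - 6*m - y^2 + y*(5*m - 3)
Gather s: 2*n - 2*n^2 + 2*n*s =-2*n^2 + 2*n*s + 2*n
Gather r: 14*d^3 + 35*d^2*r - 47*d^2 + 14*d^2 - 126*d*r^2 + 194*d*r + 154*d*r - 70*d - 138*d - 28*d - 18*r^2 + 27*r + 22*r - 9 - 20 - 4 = 14*d^3 - 33*d^2 - 236*d + r^2*(-126*d - 18) + r*(35*d^2 + 348*d + 49) - 33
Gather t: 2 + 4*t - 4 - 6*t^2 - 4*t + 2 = -6*t^2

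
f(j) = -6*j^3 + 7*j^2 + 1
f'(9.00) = -1332.00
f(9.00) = -3806.00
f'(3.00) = -120.00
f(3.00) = -98.00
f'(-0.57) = -13.83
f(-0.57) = 4.39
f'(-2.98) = -201.57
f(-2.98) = 221.94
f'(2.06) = -47.54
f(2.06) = -21.75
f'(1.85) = -35.70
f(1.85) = -13.03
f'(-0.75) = -20.62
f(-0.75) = 7.47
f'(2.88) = -108.98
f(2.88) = -84.27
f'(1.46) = -17.93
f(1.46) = -2.75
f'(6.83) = -744.06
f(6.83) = -1584.13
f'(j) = -18*j^2 + 14*j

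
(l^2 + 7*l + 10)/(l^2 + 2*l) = (l + 5)/l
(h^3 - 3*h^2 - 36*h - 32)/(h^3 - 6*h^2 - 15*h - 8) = (h + 4)/(h + 1)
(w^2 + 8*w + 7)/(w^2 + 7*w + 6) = (w + 7)/(w + 6)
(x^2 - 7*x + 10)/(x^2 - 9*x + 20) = (x - 2)/(x - 4)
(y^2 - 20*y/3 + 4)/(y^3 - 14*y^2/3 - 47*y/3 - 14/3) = (-3*y^2 + 20*y - 12)/(-3*y^3 + 14*y^2 + 47*y + 14)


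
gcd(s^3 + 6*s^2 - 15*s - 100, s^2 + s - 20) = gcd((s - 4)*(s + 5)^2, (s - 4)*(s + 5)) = s^2 + s - 20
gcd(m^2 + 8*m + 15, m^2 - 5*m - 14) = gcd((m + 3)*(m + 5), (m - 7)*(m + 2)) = 1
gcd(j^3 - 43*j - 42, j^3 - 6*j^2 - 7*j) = j^2 - 6*j - 7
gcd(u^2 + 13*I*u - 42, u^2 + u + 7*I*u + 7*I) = u + 7*I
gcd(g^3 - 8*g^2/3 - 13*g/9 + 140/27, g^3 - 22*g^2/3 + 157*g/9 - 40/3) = g - 5/3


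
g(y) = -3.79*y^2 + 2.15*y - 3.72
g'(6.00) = -43.33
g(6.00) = -127.26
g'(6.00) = -43.33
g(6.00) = -127.26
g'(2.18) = -14.37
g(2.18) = -17.04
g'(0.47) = -1.41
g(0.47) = -3.55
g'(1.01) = -5.51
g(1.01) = -5.41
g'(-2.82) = 23.53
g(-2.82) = -39.92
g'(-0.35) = 4.80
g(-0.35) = -4.94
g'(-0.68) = 7.30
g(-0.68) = -6.93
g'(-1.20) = 11.25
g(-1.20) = -11.76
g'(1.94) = -12.56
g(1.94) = -13.81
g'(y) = 2.15 - 7.58*y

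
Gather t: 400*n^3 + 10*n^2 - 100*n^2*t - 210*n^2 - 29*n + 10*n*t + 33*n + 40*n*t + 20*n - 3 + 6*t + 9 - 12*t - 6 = 400*n^3 - 200*n^2 + 24*n + t*(-100*n^2 + 50*n - 6)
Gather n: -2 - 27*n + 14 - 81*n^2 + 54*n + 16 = -81*n^2 + 27*n + 28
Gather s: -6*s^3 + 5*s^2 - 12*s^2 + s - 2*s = -6*s^3 - 7*s^2 - s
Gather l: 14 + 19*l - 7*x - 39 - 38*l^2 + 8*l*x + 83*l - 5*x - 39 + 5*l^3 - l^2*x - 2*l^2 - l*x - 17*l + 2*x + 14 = 5*l^3 + l^2*(-x - 40) + l*(7*x + 85) - 10*x - 50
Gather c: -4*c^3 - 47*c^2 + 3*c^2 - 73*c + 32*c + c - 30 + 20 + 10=-4*c^3 - 44*c^2 - 40*c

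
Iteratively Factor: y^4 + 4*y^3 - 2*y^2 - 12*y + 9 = (y - 1)*(y^3 + 5*y^2 + 3*y - 9) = (y - 1)*(y + 3)*(y^2 + 2*y - 3) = (y - 1)^2*(y + 3)*(y + 3)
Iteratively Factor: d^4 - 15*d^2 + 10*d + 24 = (d - 2)*(d^3 + 2*d^2 - 11*d - 12) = (d - 2)*(d + 1)*(d^2 + d - 12) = (d - 3)*(d - 2)*(d + 1)*(d + 4)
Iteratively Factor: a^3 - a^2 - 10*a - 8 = (a + 2)*(a^2 - 3*a - 4) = (a + 1)*(a + 2)*(a - 4)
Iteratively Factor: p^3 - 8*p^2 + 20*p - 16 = (p - 2)*(p^2 - 6*p + 8) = (p - 2)^2*(p - 4)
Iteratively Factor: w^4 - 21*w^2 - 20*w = (w)*(w^3 - 21*w - 20) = w*(w + 1)*(w^2 - w - 20) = w*(w - 5)*(w + 1)*(w + 4)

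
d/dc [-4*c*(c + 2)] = -8*c - 8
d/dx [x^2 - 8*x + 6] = 2*x - 8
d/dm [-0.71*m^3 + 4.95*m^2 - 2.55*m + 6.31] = -2.13*m^2 + 9.9*m - 2.55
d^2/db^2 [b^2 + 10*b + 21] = 2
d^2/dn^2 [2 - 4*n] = 0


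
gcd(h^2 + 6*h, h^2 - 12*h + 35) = 1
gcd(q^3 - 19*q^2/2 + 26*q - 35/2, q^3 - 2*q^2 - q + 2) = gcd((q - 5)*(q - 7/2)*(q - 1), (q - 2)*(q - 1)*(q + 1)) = q - 1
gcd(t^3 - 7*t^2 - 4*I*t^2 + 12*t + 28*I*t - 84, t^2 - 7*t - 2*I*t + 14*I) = t - 7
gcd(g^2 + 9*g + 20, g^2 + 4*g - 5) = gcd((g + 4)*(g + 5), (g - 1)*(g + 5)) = g + 5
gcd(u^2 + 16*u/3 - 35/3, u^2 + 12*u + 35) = u + 7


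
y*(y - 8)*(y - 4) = y^3 - 12*y^2 + 32*y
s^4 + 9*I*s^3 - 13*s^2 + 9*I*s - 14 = (s - I)*(s + I)*(s + 2*I)*(s + 7*I)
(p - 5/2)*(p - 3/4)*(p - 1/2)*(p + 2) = p^4 - 7*p^3/4 - 4*p^2 + 97*p/16 - 15/8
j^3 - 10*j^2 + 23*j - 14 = (j - 7)*(j - 2)*(j - 1)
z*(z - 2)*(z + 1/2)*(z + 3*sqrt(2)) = z^4 - 3*z^3/2 + 3*sqrt(2)*z^3 - 9*sqrt(2)*z^2/2 - z^2 - 3*sqrt(2)*z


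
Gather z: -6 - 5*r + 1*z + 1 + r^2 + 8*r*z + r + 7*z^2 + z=r^2 - 4*r + 7*z^2 + z*(8*r + 2) - 5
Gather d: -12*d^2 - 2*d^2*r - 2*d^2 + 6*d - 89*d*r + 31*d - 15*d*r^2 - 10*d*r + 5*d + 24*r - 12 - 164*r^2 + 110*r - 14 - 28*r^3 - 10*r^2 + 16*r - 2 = d^2*(-2*r - 14) + d*(-15*r^2 - 99*r + 42) - 28*r^3 - 174*r^2 + 150*r - 28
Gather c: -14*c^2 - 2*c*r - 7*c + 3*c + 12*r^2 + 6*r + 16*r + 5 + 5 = -14*c^2 + c*(-2*r - 4) + 12*r^2 + 22*r + 10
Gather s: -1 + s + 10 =s + 9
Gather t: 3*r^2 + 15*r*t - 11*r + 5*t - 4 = 3*r^2 - 11*r + t*(15*r + 5) - 4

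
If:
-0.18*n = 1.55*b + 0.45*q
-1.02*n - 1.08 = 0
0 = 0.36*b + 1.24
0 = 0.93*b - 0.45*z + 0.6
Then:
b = -3.44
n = -1.06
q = 12.29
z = -5.79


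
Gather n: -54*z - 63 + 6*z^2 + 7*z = 6*z^2 - 47*z - 63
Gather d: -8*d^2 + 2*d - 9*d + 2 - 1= -8*d^2 - 7*d + 1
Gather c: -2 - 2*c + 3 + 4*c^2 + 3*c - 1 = 4*c^2 + c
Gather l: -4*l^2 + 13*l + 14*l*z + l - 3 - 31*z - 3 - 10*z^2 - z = -4*l^2 + l*(14*z + 14) - 10*z^2 - 32*z - 6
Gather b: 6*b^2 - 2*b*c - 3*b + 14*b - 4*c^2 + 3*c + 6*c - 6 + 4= 6*b^2 + b*(11 - 2*c) - 4*c^2 + 9*c - 2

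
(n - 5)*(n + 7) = n^2 + 2*n - 35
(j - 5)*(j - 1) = j^2 - 6*j + 5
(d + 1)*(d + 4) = d^2 + 5*d + 4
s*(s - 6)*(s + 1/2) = s^3 - 11*s^2/2 - 3*s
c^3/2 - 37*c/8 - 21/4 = (c/2 + 1)*(c - 7/2)*(c + 3/2)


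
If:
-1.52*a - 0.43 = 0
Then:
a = -0.28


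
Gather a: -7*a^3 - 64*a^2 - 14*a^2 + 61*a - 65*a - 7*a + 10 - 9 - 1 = -7*a^3 - 78*a^2 - 11*a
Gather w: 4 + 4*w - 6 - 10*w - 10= -6*w - 12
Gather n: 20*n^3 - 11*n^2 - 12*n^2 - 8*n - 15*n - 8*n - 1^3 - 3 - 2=20*n^3 - 23*n^2 - 31*n - 6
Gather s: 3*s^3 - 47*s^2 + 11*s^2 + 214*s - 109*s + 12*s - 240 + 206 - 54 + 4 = 3*s^3 - 36*s^2 + 117*s - 84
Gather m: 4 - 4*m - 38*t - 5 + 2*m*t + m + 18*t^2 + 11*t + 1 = m*(2*t - 3) + 18*t^2 - 27*t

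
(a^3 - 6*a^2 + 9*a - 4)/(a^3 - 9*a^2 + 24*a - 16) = (a - 1)/(a - 4)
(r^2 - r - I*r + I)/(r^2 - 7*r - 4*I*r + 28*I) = (r^2 - r - I*r + I)/(r^2 - 7*r - 4*I*r + 28*I)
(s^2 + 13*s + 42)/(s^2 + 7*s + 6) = (s + 7)/(s + 1)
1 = 1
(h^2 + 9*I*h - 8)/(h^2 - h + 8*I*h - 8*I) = (h + I)/(h - 1)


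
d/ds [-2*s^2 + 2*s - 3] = 2 - 4*s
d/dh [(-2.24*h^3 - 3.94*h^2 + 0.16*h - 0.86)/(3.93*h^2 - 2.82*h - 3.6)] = (-8.8032*h^4 + 12.6336*h^3 + 34.674*h^2 + 35.1276*h - 3.0012)/(15.4449*h^4 - 22.1652*h^3 - 20.3436*h^2 + 20.304*h + 12.96)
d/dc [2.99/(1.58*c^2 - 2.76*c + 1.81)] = (8.2524 - 9.4484*c)/(1.58*c^2 - 2.76*c + 1.81)^2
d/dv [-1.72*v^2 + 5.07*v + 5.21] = 5.07 - 3.44*v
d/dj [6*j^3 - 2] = 18*j^2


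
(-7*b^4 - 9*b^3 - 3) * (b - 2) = -7*b^5 + 5*b^4 + 18*b^3 - 3*b + 6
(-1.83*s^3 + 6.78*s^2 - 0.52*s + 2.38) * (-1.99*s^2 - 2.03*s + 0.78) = 3.6417*s^5 - 9.7773*s^4 - 14.156*s^3 + 1.6078*s^2 - 5.237*s + 1.8564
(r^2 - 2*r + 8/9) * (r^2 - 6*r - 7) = r^4 - 8*r^3 + 53*r^2/9 + 26*r/3 - 56/9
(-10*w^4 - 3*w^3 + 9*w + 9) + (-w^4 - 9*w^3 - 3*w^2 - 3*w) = -11*w^4 - 12*w^3 - 3*w^2 + 6*w + 9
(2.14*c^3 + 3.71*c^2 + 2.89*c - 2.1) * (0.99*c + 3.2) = 2.1186*c^4 + 10.5209*c^3 + 14.7331*c^2 + 7.169*c - 6.72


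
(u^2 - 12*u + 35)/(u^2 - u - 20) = (u - 7)/(u + 4)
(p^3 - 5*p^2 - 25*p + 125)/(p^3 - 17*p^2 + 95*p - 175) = (p + 5)/(p - 7)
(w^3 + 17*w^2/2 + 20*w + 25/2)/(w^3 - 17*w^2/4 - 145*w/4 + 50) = 2*(2*w^2 + 7*w + 5)/(4*w^2 - 37*w + 40)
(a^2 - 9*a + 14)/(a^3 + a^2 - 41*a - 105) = (a - 2)/(a^2 + 8*a + 15)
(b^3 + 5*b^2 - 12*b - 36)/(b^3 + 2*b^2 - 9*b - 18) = (b + 6)/(b + 3)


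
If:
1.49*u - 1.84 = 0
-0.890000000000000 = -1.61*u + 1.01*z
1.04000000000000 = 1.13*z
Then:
No Solution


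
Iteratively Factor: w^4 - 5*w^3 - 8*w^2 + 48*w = (w - 4)*(w^3 - w^2 - 12*w) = (w - 4)^2*(w^2 + 3*w) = (w - 4)^2*(w + 3)*(w)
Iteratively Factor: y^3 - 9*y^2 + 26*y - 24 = (y - 4)*(y^2 - 5*y + 6) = (y - 4)*(y - 2)*(y - 3)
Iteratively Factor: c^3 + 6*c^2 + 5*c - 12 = (c + 3)*(c^2 + 3*c - 4) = (c - 1)*(c + 3)*(c + 4)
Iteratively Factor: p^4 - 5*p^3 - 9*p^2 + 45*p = (p + 3)*(p^3 - 8*p^2 + 15*p) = (p - 5)*(p + 3)*(p^2 - 3*p) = (p - 5)*(p - 3)*(p + 3)*(p)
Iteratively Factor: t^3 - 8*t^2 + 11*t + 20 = (t + 1)*(t^2 - 9*t + 20) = (t - 4)*(t + 1)*(t - 5)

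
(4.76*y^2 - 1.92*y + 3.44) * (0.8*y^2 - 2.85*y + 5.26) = 3.808*y^4 - 15.102*y^3 + 33.2616*y^2 - 19.9032*y + 18.0944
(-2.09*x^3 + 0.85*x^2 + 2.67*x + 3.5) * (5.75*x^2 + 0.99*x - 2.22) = -12.0175*x^5 + 2.8184*x^4 + 20.8338*x^3 + 20.8813*x^2 - 2.4624*x - 7.77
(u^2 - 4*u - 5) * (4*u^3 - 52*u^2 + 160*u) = 4*u^5 - 68*u^4 + 348*u^3 - 380*u^2 - 800*u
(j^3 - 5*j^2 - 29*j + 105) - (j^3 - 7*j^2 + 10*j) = 2*j^2 - 39*j + 105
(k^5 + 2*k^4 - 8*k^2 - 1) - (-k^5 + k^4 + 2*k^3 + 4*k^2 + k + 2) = 2*k^5 + k^4 - 2*k^3 - 12*k^2 - k - 3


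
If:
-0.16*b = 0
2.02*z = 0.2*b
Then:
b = 0.00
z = 0.00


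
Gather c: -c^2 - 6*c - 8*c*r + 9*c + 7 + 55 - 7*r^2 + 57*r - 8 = -c^2 + c*(3 - 8*r) - 7*r^2 + 57*r + 54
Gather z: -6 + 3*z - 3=3*z - 9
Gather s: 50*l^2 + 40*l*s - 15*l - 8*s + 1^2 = 50*l^2 - 15*l + s*(40*l - 8) + 1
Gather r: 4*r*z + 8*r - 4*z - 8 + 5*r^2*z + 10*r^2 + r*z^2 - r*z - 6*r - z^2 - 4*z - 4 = r^2*(5*z + 10) + r*(z^2 + 3*z + 2) - z^2 - 8*z - 12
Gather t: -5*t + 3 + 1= 4 - 5*t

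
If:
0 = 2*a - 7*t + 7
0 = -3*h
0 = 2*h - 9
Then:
No Solution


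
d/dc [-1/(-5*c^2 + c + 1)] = (1 - 10*c)/(-5*c^2 + c + 1)^2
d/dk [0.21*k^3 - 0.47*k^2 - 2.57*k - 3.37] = 0.63*k^2 - 0.94*k - 2.57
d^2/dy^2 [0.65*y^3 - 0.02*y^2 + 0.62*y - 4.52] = 3.9*y - 0.04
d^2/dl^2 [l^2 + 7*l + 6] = 2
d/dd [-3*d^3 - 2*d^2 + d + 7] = -9*d^2 - 4*d + 1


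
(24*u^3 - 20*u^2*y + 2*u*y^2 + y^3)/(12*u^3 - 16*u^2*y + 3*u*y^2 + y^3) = (-2*u + y)/(-u + y)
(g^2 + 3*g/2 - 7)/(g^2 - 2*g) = (g + 7/2)/g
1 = 1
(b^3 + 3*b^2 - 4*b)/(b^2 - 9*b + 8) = b*(b + 4)/(b - 8)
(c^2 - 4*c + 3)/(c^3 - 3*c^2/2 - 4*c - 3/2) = 2*(c - 1)/(2*c^2 + 3*c + 1)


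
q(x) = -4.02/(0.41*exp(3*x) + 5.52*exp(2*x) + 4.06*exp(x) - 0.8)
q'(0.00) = 0.78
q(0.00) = -0.44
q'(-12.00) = 0.00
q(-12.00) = 5.03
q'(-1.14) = 8.56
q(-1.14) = -3.73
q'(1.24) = 0.09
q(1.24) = -0.04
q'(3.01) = 0.00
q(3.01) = -0.00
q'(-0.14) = 0.99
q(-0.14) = -0.56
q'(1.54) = 0.05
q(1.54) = -0.02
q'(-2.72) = 4.91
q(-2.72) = 7.91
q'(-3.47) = 1.23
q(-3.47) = 6.02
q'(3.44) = 0.00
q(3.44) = -0.00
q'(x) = -4.02*(-1.23*exp(3*x) - 11.04*exp(2*x) - 4.06*exp(x))/(0.41*exp(3*x) + 5.52*exp(2*x) + 4.06*exp(x) - 0.8)^2 = (4.9446*exp(2*x) + 44.3808*exp(x) + 16.3212)*exp(x)/(0.41*exp(3*x) + 5.52*exp(2*x) + 4.06*exp(x) - 0.8)^2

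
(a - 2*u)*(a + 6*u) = a^2 + 4*a*u - 12*u^2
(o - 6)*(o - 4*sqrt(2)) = o^2 - 6*o - 4*sqrt(2)*o + 24*sqrt(2)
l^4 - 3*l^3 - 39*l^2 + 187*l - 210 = (l - 5)*(l - 3)*(l - 2)*(l + 7)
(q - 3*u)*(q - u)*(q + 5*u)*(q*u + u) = q^4*u + q^3*u^2 + q^3*u - 17*q^2*u^3 + q^2*u^2 + 15*q*u^4 - 17*q*u^3 + 15*u^4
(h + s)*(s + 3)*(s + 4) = h*s^2 + 7*h*s + 12*h + s^3 + 7*s^2 + 12*s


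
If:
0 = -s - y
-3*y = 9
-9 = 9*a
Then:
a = -1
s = 3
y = -3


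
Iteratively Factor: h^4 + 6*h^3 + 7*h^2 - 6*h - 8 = (h - 1)*(h^3 + 7*h^2 + 14*h + 8) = (h - 1)*(h + 4)*(h^2 + 3*h + 2) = (h - 1)*(h + 2)*(h + 4)*(h + 1)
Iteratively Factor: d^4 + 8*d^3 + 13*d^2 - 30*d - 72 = (d + 3)*(d^3 + 5*d^2 - 2*d - 24) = (d + 3)^2*(d^2 + 2*d - 8) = (d + 3)^2*(d + 4)*(d - 2)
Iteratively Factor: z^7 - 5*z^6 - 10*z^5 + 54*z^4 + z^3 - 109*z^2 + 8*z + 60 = (z + 3)*(z^6 - 8*z^5 + 14*z^4 + 12*z^3 - 35*z^2 - 4*z + 20) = (z + 1)*(z + 3)*(z^5 - 9*z^4 + 23*z^3 - 11*z^2 - 24*z + 20) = (z - 2)*(z + 1)*(z + 3)*(z^4 - 7*z^3 + 9*z^2 + 7*z - 10) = (z - 2)*(z - 1)*(z + 1)*(z + 3)*(z^3 - 6*z^2 + 3*z + 10) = (z - 5)*(z - 2)*(z - 1)*(z + 1)*(z + 3)*(z^2 - z - 2) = (z - 5)*(z - 2)^2*(z - 1)*(z + 1)*(z + 3)*(z + 1)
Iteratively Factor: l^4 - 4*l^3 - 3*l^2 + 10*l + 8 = (l - 4)*(l^3 - 3*l - 2) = (l - 4)*(l + 1)*(l^2 - l - 2) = (l - 4)*(l + 1)^2*(l - 2)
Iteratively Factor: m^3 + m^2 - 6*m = (m - 2)*(m^2 + 3*m) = (m - 2)*(m + 3)*(m)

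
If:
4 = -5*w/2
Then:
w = -8/5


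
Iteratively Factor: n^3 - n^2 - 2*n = (n - 2)*(n^2 + n) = (n - 2)*(n + 1)*(n)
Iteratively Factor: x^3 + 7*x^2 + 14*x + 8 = (x + 4)*(x^2 + 3*x + 2) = (x + 1)*(x + 4)*(x + 2)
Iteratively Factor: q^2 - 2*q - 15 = (q - 5)*(q + 3)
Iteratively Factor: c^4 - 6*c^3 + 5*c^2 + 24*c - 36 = (c - 3)*(c^3 - 3*c^2 - 4*c + 12) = (c - 3)*(c - 2)*(c^2 - c - 6) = (c - 3)^2*(c - 2)*(c + 2)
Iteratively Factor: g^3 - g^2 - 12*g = (g)*(g^2 - g - 12) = g*(g - 4)*(g + 3)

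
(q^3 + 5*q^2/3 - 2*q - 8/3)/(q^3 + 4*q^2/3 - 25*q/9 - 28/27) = 9*(q^2 + 3*q + 2)/(9*q^2 + 24*q + 7)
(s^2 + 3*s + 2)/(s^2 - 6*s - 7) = (s + 2)/(s - 7)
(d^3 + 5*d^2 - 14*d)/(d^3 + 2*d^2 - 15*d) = (d^2 + 5*d - 14)/(d^2 + 2*d - 15)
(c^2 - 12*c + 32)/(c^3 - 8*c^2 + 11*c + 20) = (c - 8)/(c^2 - 4*c - 5)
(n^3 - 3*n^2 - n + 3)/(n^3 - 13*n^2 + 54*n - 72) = (n^2 - 1)/(n^2 - 10*n + 24)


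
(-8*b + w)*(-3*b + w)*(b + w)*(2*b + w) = 48*b^4 + 50*b^3*w - 7*b^2*w^2 - 8*b*w^3 + w^4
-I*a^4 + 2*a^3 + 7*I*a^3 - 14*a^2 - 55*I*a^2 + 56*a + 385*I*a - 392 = (a - 7)*(a - 7*I)*(a + 8*I)*(-I*a + 1)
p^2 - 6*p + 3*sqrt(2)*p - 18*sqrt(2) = (p - 6)*(p + 3*sqrt(2))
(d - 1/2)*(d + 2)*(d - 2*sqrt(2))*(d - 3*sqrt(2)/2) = d^4 - 7*sqrt(2)*d^3/2 + 3*d^3/2 - 21*sqrt(2)*d^2/4 + 5*d^2 + 7*sqrt(2)*d/2 + 9*d - 6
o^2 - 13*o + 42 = (o - 7)*(o - 6)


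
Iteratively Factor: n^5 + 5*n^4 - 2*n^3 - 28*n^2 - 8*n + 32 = (n + 2)*(n^4 + 3*n^3 - 8*n^2 - 12*n + 16) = (n + 2)^2*(n^3 + n^2 - 10*n + 8) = (n - 1)*(n + 2)^2*(n^2 + 2*n - 8) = (n - 2)*(n - 1)*(n + 2)^2*(n + 4)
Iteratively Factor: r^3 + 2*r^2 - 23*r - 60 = (r + 3)*(r^2 - r - 20) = (r + 3)*(r + 4)*(r - 5)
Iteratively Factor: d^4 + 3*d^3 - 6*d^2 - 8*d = (d)*(d^3 + 3*d^2 - 6*d - 8) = d*(d + 1)*(d^2 + 2*d - 8) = d*(d - 2)*(d + 1)*(d + 4)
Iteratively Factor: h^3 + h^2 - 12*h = (h)*(h^2 + h - 12) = h*(h - 3)*(h + 4)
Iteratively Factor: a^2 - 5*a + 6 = (a - 3)*(a - 2)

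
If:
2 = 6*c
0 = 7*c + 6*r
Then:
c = 1/3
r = -7/18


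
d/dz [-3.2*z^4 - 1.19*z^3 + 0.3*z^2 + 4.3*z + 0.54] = -12.8*z^3 - 3.57*z^2 + 0.6*z + 4.3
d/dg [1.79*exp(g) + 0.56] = 1.79*exp(g)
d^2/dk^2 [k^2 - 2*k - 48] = 2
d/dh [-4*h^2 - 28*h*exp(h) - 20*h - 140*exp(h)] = -28*h*exp(h) - 8*h - 168*exp(h) - 20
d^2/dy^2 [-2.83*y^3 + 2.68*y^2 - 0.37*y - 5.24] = 5.36 - 16.98*y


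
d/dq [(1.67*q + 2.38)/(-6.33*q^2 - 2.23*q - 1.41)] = (10.5711*q^2 + 30.1308*q + 2.9527)/(40.0689*q^4 + 28.2318*q^3 + 22.8235*q^2 + 6.2886*q + 1.9881)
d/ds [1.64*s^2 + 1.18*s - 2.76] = 3.28*s + 1.18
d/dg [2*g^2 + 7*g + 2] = 4*g + 7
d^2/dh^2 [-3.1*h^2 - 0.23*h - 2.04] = -6.20000000000000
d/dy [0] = 0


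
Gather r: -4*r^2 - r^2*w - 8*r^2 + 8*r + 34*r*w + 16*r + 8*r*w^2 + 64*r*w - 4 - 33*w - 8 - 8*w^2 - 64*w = r^2*(-w - 12) + r*(8*w^2 + 98*w + 24) - 8*w^2 - 97*w - 12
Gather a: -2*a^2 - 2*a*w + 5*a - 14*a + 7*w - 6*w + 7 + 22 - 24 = -2*a^2 + a*(-2*w - 9) + w + 5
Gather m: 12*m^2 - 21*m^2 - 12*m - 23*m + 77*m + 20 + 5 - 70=-9*m^2 + 42*m - 45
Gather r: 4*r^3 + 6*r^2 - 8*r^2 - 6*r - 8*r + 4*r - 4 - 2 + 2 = 4*r^3 - 2*r^2 - 10*r - 4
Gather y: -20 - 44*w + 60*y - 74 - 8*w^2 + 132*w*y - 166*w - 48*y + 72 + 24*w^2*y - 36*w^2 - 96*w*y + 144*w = -44*w^2 - 66*w + y*(24*w^2 + 36*w + 12) - 22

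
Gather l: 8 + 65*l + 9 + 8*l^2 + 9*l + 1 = 8*l^2 + 74*l + 18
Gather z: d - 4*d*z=-4*d*z + d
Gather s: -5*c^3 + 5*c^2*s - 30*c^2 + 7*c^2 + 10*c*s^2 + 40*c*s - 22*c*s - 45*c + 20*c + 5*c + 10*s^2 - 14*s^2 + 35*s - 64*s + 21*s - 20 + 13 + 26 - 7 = -5*c^3 - 23*c^2 - 20*c + s^2*(10*c - 4) + s*(5*c^2 + 18*c - 8) + 12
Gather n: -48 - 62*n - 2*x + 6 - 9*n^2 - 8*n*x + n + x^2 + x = -9*n^2 + n*(-8*x - 61) + x^2 - x - 42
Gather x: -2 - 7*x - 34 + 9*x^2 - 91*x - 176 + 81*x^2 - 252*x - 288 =90*x^2 - 350*x - 500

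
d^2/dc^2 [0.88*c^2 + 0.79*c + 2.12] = 1.76000000000000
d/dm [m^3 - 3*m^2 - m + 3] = 3*m^2 - 6*m - 1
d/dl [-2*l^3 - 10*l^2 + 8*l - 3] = -6*l^2 - 20*l + 8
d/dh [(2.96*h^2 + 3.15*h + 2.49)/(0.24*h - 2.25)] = (0.7104*h^2 - 13.32*h - 7.6851)/(0.0576*h^2 - 1.08*h + 5.0625)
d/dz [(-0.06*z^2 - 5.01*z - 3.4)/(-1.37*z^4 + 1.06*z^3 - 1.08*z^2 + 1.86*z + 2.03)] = (-0.1644*z^5 - 20.5275*z^4 - 8.0108*z^3 + 5.2896*z^2 - 7.5876*z - 3.8463)/(1.8769*z^8 - 2.9044*z^7 + 4.0828*z^6 - 7.386*z^5 - 0.452599999999999*z^4 + 0.285999999999999*z^3 - 0.9252*z^2 + 7.5516*z + 4.1209)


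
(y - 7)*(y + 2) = y^2 - 5*y - 14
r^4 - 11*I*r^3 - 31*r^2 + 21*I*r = r*(r - 7*I)*(r - 3*I)*(r - I)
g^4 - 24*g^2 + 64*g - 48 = (g - 2)^3*(g + 6)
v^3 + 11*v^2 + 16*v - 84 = (v - 2)*(v + 6)*(v + 7)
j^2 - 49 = (j - 7)*(j + 7)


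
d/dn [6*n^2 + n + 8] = 12*n + 1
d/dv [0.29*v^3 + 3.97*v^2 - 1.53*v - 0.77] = 0.87*v^2 + 7.94*v - 1.53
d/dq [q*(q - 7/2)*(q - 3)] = 3*q^2 - 13*q + 21/2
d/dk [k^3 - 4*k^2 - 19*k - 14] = 3*k^2 - 8*k - 19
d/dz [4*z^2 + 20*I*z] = 8*z + 20*I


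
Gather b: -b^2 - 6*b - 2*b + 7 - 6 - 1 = -b^2 - 8*b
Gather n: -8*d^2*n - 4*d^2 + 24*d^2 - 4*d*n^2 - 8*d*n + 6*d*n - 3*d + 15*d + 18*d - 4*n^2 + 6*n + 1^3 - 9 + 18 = 20*d^2 + 30*d + n^2*(-4*d - 4) + n*(-8*d^2 - 2*d + 6) + 10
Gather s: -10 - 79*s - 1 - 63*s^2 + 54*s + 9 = -63*s^2 - 25*s - 2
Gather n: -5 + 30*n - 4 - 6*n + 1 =24*n - 8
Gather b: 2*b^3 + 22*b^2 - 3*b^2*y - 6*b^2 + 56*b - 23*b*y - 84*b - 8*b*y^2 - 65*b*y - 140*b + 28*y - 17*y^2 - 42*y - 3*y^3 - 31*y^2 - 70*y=2*b^3 + b^2*(16 - 3*y) + b*(-8*y^2 - 88*y - 168) - 3*y^3 - 48*y^2 - 84*y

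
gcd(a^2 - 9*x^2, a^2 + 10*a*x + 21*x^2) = a + 3*x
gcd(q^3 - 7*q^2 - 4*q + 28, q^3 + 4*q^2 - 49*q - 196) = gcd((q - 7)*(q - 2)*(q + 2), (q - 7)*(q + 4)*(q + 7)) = q - 7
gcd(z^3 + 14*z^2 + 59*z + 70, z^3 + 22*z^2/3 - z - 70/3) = z^2 + 9*z + 14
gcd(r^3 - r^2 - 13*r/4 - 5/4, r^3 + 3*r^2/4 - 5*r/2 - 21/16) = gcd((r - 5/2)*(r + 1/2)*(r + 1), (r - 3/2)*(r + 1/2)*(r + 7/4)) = r + 1/2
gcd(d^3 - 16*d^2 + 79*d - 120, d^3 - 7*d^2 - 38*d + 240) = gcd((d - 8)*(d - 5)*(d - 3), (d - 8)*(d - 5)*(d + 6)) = d^2 - 13*d + 40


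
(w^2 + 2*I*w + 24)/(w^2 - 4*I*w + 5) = (w^2 + 2*I*w + 24)/(w^2 - 4*I*w + 5)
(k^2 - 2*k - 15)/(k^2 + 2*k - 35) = (k + 3)/(k + 7)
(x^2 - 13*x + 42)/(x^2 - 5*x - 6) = (x - 7)/(x + 1)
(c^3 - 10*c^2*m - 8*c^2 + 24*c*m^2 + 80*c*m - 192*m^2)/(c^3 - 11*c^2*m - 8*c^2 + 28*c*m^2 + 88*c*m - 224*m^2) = (c - 6*m)/(c - 7*m)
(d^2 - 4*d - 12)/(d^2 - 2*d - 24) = (d + 2)/(d + 4)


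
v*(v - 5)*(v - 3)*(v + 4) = v^4 - 4*v^3 - 17*v^2 + 60*v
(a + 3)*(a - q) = a^2 - a*q + 3*a - 3*q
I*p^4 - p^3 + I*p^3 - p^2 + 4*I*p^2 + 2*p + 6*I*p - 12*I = (p + 2)*(p - 2*I)*(p + 3*I)*(I*p - I)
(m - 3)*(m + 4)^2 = m^3 + 5*m^2 - 8*m - 48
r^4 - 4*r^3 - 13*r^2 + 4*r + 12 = (r - 6)*(r - 1)*(r + 1)*(r + 2)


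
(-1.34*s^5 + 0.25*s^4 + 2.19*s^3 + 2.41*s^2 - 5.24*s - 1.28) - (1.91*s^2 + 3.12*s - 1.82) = -1.34*s^5 + 0.25*s^4 + 2.19*s^3 + 0.5*s^2 - 8.36*s + 0.54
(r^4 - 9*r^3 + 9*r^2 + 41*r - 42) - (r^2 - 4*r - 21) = r^4 - 9*r^3 + 8*r^2 + 45*r - 21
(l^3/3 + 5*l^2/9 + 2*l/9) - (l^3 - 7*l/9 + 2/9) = -2*l^3/3 + 5*l^2/9 + l - 2/9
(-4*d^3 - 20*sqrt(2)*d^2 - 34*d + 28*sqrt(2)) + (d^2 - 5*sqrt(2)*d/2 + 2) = -4*d^3 - 20*sqrt(2)*d^2 + d^2 - 34*d - 5*sqrt(2)*d/2 + 2 + 28*sqrt(2)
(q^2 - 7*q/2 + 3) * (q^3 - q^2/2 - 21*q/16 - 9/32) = q^5 - 4*q^4 + 55*q^3/16 + 45*q^2/16 - 189*q/64 - 27/32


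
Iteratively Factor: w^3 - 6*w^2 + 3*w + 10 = (w - 5)*(w^2 - w - 2) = (w - 5)*(w - 2)*(w + 1)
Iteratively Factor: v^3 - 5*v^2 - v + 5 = (v - 1)*(v^2 - 4*v - 5) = (v - 5)*(v - 1)*(v + 1)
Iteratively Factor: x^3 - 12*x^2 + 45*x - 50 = (x - 2)*(x^2 - 10*x + 25) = (x - 5)*(x - 2)*(x - 5)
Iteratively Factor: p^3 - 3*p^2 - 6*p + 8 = (p - 1)*(p^2 - 2*p - 8) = (p - 1)*(p + 2)*(p - 4)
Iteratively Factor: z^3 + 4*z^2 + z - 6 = (z + 3)*(z^2 + z - 2) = (z + 2)*(z + 3)*(z - 1)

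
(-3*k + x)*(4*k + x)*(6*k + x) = -72*k^3 - 6*k^2*x + 7*k*x^2 + x^3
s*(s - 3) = s^2 - 3*s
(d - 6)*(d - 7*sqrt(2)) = d^2 - 7*sqrt(2)*d - 6*d + 42*sqrt(2)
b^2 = b^2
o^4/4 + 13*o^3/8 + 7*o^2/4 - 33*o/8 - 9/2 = (o/4 + 1)*(o - 3/2)*(o + 1)*(o + 3)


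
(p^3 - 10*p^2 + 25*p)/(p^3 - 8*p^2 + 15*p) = (p - 5)/(p - 3)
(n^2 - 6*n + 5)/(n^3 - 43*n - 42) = (-n^2 + 6*n - 5)/(-n^3 + 43*n + 42)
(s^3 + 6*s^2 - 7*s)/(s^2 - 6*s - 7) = s*(-s^2 - 6*s + 7)/(-s^2 + 6*s + 7)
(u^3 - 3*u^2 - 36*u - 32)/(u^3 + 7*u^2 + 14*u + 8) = (u - 8)/(u + 2)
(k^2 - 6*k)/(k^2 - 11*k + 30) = k/(k - 5)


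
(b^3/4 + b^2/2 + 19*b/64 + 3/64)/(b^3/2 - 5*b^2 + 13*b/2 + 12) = (16*b^2 + 16*b + 3)/(32*(b^2 - 11*b + 24))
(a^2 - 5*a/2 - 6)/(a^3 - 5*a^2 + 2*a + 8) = (a + 3/2)/(a^2 - a - 2)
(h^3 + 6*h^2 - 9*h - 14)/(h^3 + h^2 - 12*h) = (h^3 + 6*h^2 - 9*h - 14)/(h*(h^2 + h - 12))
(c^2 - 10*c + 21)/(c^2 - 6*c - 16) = (-c^2 + 10*c - 21)/(-c^2 + 6*c + 16)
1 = 1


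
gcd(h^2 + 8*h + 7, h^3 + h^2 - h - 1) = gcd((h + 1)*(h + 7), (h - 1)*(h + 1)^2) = h + 1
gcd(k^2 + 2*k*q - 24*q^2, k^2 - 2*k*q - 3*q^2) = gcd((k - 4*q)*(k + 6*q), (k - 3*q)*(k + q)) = 1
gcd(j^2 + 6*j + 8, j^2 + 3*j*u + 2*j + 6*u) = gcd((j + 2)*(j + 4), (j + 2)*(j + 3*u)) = j + 2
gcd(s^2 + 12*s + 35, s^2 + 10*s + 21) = s + 7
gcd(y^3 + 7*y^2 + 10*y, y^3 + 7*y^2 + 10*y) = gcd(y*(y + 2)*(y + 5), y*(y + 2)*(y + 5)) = y^3 + 7*y^2 + 10*y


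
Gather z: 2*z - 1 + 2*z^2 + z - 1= 2*z^2 + 3*z - 2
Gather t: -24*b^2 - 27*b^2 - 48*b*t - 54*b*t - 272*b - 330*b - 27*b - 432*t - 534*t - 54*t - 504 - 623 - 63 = -51*b^2 - 629*b + t*(-102*b - 1020) - 1190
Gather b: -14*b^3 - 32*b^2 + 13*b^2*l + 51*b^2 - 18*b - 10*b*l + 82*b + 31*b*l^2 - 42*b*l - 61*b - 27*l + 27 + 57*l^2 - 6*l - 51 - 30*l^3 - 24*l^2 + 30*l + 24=-14*b^3 + b^2*(13*l + 19) + b*(31*l^2 - 52*l + 3) - 30*l^3 + 33*l^2 - 3*l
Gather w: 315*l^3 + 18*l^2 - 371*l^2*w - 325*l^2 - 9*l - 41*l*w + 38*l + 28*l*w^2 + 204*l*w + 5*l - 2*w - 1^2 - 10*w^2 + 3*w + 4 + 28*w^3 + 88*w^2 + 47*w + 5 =315*l^3 - 307*l^2 + 34*l + 28*w^3 + w^2*(28*l + 78) + w*(-371*l^2 + 163*l + 48) + 8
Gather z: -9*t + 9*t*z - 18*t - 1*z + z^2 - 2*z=-27*t + z^2 + z*(9*t - 3)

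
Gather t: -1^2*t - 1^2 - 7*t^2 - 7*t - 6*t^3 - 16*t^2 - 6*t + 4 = -6*t^3 - 23*t^2 - 14*t + 3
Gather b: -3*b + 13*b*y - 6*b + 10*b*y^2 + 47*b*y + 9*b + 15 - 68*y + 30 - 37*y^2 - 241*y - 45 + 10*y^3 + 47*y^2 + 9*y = b*(10*y^2 + 60*y) + 10*y^3 + 10*y^2 - 300*y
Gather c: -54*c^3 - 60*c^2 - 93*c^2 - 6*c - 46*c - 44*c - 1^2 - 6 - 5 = -54*c^3 - 153*c^2 - 96*c - 12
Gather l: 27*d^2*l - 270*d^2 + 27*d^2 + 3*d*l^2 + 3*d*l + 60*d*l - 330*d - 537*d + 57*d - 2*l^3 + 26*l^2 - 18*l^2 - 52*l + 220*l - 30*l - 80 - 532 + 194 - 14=-243*d^2 - 810*d - 2*l^3 + l^2*(3*d + 8) + l*(27*d^2 + 63*d + 138) - 432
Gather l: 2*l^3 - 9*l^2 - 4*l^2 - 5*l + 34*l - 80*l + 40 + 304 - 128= 2*l^3 - 13*l^2 - 51*l + 216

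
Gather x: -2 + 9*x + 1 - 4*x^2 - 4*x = -4*x^2 + 5*x - 1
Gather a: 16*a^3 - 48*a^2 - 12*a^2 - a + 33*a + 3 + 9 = 16*a^3 - 60*a^2 + 32*a + 12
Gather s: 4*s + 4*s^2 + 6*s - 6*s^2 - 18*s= -2*s^2 - 8*s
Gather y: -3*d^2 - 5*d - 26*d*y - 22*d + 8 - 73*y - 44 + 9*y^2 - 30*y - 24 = -3*d^2 - 27*d + 9*y^2 + y*(-26*d - 103) - 60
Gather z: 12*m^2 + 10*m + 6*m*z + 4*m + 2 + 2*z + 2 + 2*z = 12*m^2 + 14*m + z*(6*m + 4) + 4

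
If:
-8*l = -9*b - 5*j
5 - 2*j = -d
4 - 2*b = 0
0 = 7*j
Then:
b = 2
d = -5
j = 0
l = 9/4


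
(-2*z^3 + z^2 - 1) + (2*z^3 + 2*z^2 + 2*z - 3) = 3*z^2 + 2*z - 4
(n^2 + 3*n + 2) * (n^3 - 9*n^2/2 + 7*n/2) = n^5 - 3*n^4/2 - 8*n^3 + 3*n^2/2 + 7*n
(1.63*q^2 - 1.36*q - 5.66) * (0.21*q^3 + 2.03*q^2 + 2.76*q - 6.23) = 0.3423*q^5 + 3.0233*q^4 + 0.549399999999999*q^3 - 25.3983*q^2 - 7.1488*q + 35.2618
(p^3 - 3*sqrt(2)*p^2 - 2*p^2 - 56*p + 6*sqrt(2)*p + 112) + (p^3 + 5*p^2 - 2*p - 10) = 2*p^3 - 3*sqrt(2)*p^2 + 3*p^2 - 58*p + 6*sqrt(2)*p + 102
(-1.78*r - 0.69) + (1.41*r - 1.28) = -0.37*r - 1.97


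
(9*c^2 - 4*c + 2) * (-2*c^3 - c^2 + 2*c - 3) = -18*c^5 - c^4 + 18*c^3 - 37*c^2 + 16*c - 6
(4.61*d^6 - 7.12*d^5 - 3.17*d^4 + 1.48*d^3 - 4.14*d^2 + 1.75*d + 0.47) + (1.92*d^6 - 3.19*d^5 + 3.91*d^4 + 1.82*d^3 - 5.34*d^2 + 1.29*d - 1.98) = 6.53*d^6 - 10.31*d^5 + 0.74*d^4 + 3.3*d^3 - 9.48*d^2 + 3.04*d - 1.51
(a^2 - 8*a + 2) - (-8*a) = a^2 + 2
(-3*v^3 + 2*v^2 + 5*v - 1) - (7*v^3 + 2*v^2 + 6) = -10*v^3 + 5*v - 7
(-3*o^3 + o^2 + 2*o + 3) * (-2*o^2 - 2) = 6*o^5 - 2*o^4 + 2*o^3 - 8*o^2 - 4*o - 6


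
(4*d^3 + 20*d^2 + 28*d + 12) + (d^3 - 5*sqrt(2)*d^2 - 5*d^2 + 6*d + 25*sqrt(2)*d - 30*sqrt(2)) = 5*d^3 - 5*sqrt(2)*d^2 + 15*d^2 + 34*d + 25*sqrt(2)*d - 30*sqrt(2) + 12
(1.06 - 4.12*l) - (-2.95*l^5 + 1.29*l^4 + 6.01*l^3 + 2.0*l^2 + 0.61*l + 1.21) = 2.95*l^5 - 1.29*l^4 - 6.01*l^3 - 2.0*l^2 - 4.73*l - 0.15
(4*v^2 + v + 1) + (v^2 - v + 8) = 5*v^2 + 9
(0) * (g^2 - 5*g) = 0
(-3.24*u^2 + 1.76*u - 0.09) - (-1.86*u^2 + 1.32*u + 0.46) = -1.38*u^2 + 0.44*u - 0.55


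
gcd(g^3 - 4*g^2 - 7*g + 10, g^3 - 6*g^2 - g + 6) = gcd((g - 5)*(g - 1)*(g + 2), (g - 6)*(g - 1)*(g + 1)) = g - 1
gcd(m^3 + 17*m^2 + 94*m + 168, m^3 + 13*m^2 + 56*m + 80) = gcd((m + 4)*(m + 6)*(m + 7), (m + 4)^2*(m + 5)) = m + 4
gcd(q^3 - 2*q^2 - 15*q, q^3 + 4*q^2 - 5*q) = q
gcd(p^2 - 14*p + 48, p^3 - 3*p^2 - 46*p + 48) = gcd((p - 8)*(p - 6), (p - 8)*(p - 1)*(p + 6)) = p - 8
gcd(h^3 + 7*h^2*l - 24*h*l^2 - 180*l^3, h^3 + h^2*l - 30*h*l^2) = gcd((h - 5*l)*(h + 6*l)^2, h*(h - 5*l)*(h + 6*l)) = h^2 + h*l - 30*l^2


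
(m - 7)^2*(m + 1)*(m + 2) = m^4 - 11*m^3 + 9*m^2 + 119*m + 98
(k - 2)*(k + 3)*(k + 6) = k^3 + 7*k^2 - 36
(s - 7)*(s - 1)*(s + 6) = s^3 - 2*s^2 - 41*s + 42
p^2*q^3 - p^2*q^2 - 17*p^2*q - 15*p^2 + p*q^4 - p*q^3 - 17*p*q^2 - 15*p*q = (p + q)*(q - 5)*(q + 3)*(p*q + p)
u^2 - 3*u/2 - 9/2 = (u - 3)*(u + 3/2)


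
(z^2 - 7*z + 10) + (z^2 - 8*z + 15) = 2*z^2 - 15*z + 25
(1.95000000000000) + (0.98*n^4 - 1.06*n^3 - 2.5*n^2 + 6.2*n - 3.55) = 0.98*n^4 - 1.06*n^3 - 2.5*n^2 + 6.2*n - 1.6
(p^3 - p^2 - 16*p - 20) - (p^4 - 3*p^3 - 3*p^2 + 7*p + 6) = -p^4 + 4*p^3 + 2*p^2 - 23*p - 26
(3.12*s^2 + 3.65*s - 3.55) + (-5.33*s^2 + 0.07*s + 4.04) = -2.21*s^2 + 3.72*s + 0.49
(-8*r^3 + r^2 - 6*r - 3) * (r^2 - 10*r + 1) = -8*r^5 + 81*r^4 - 24*r^3 + 58*r^2 + 24*r - 3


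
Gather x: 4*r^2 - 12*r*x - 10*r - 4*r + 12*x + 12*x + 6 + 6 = 4*r^2 - 14*r + x*(24 - 12*r) + 12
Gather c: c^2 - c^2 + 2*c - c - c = 0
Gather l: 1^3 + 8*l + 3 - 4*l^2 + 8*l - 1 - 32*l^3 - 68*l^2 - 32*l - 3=-32*l^3 - 72*l^2 - 16*l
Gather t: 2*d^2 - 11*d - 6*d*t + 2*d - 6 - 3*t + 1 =2*d^2 - 9*d + t*(-6*d - 3) - 5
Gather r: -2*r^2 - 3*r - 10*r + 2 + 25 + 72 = -2*r^2 - 13*r + 99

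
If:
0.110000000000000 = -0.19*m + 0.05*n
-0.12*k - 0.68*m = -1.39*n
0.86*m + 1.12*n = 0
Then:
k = 7.01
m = -0.48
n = 0.37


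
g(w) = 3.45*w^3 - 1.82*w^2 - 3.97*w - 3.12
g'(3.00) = 78.26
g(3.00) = 61.74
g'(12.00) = 1442.75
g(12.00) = 5648.76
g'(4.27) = 169.20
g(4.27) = 215.34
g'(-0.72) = 4.02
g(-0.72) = -2.49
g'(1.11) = 4.74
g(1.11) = -5.05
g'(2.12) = 34.83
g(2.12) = 13.16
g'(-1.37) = 20.44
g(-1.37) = -9.97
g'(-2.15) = 51.70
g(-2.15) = -37.28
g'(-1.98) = 43.81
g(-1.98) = -29.17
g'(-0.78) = 5.17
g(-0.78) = -2.77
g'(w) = 10.35*w^2 - 3.64*w - 3.97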